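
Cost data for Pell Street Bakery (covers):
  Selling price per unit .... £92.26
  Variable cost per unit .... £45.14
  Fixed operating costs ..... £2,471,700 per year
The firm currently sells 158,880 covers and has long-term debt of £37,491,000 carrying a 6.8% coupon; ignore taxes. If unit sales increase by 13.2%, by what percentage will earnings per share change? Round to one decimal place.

+40.1%

Total contribution margin = 158,880 × £47.12 = £7,486,425.60.
EBIT = £7,486,425.60 − £2,471,700 = £5,014,725.60.
Interest = £2,549,388.00, so EBIT − I = £2,465,337.60.
DCL = total CM / (EBIT − I) = £7,486,425.60 / £2,465,337.60 = 3.0367.
EPS therefore changes by 3.0367 × (+13.2%) = +40.1%.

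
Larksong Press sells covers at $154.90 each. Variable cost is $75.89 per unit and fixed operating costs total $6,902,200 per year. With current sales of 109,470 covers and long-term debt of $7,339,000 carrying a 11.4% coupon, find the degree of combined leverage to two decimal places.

At 109,470 units, contribution = 109,470 × $79.01 = $8,649,224.70.
Subtracting fixed costs: EBIT = $8,649,224.70 − $6,902,200 = $1,747,024.70. Interest = $836,646.00.
DOL = $8,649,224.70 ÷ $1,747,024.70 = 4.9508; DFL = $1,747,024.70 ÷ $910,378.70 = 1.9190.
DCL = DOL × DFL = 4.9508 × 1.9190 = 9.5006.

9.50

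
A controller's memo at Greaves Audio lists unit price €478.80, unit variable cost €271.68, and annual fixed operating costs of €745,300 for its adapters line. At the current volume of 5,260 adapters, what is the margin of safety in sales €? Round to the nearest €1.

€795,575

Each unit contributes €478.80 − €271.68 = €207.12. Break-even units = €745,300 ÷ €207.12 = 3,598.40; break-even revenue = 3,598.40 × €478.80 = €1,722,912.51.
Actual sales revenue = 5,260 × €478.80 = €2,518,488.00.
Margin of safety = €2,518,488.00 − €1,722,912.51 = €795,575.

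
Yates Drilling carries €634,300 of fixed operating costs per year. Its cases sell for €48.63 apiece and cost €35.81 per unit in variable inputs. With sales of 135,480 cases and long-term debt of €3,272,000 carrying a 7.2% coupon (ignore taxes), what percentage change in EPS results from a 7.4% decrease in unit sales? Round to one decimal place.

At 135,480 units, contribution = 135,480 × €12.82 = €1,736,853.60.
Operating income = contribution − fixed costs = €1,736,853.60 − €634,300 = €1,102,553.60.
Interest = €235,584.00, so EBIT − I = €866,969.60.
Degree of combined leverage = contribution ÷ (EBIT − I) = €1,736,853.60 ÷ €866,969.60 = 2.0034.
EPS therefore changes by 2.0034 × (-7.4%) = -14.8%.

-14.8%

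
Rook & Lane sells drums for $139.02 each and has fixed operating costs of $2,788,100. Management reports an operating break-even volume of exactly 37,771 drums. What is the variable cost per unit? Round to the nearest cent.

Contribution per unit must be FC / Q = $2,788,100 / 37,771 = $73.8159.
Variable cost per unit = $139.02 − $73.8159 = $65.20.

$65.20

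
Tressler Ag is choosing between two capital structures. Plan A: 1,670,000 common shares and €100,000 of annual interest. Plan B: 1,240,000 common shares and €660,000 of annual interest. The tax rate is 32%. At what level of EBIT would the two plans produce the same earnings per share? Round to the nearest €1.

Set EPS_A = EPS_B: (EBIT − €100,000)(1 − 0.32) ÷ 1,670,000 = (EBIT − €660,000)(1 − 0.32) ÷ 1,240,000.
The (1 − t) factor cancels: (EBIT − 100,000) × 1,240,000 = (EBIT − 660,000) × 1,670,000.
Solving, EBIT = (660,000·1,670,000 − 100,000·1,240,000) / (1,670,000 − 1,240,000) = 978,200,000,000 / 430,000 = 2,274,883.72.

€2,274,884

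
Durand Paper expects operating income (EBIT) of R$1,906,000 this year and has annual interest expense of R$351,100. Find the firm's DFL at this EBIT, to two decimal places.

Annual interest charges come to R$351,100.00.
Degree of financial leverage = EBIT / (EBIT − interest) = R$1,906,000 / R$1,554,900.00 = 1.2258.

1.23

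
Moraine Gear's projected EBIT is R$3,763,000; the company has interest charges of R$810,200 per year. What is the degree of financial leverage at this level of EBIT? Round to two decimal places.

1.27

Annual interest charges come to R$810,200.00.
Degree of financial leverage = EBIT / (EBIT − interest) = R$3,763,000 / R$2,952,800.00 = 1.2744.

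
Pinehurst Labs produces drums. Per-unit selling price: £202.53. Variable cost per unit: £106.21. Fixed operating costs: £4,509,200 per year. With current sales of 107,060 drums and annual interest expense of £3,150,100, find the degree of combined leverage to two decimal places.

3.89

Contribution at this volume is 107,060 × £96.32 = £10,312,019.20.
Subtracting fixed costs: EBIT = £10,312,019.20 − £4,509,200 = £5,802,819.20. Interest = £3,150,100.00, so EBIT − I = £2,652,719.20.
Degree of total leverage = total CM / (EBIT − interest) = £10,312,019.20 / £2,652,719.20 = 3.8873.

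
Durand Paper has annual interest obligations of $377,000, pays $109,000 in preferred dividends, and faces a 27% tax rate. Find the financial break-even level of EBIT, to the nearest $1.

$526,315

Grossing the preferred dividend up to pre-tax terms: $109,000 / (1 − 0.27) = $149,315.07.
EPS = 0 when EBIT covers interest plus the pre-tax preferred burden: $377,000 + $149,315.07 = $526,315.07.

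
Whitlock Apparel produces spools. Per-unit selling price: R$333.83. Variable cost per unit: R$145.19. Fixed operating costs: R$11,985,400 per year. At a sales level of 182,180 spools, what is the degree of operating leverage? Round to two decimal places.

At 182,180 units, contribution = 182,180 × R$188.64 = R$34,366,435.20.
Subtracting fixed costs: EBIT = R$34,366,435.20 − R$11,985,400 = R$22,381,035.20.
So DOL = total CM / EBIT = R$34,366,435.20 / R$22,381,035.20 = 1.5355.

1.54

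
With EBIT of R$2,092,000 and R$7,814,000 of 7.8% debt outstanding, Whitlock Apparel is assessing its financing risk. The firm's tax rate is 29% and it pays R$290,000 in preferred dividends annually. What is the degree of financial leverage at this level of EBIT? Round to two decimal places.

1.95

Annual interest charges come to R$609,492.00.
Preferred dividends grossed up pre-tax: R$290,000 / (1 − 0.29) = R$408,450.70.
DFL = EBIT ÷ [EBIT − I − D_p/(1−t)] = R$2,092,000 ÷ [R$2,092,000 − R$609,492.00 − R$408,450.70] = R$2,092,000 ÷ R$1,074,057.30 = 1.9478.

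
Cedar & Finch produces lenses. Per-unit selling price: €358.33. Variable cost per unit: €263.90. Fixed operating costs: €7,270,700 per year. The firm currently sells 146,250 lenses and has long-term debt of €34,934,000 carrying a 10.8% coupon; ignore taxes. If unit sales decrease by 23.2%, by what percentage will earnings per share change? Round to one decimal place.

At 146,250 units, contribution = 146,250 × €94.43 = €13,810,387.50.
EBIT = €13,810,387.50 − €7,270,700 = €6,539,687.50.
After interest of €3,772,872.00, pre-tax earnings = €2,766,815.50.
DCL = total CM / (EBIT − I) = €13,810,387.50 / €2,766,815.50 = 4.9914.
EPS therefore changes by 4.9914 × (-23.2%) = -115.8%.

-115.8%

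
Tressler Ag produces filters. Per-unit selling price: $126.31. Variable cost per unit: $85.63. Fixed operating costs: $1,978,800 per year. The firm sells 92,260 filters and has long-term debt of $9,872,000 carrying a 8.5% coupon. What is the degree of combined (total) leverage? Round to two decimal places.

Contribution at this volume is 92,260 × $40.68 = $3,753,136.80.
Operating income = contribution − fixed costs = $3,753,136.80 − $1,978,800 = $1,774,336.80. Interest = $839,120.00, so EBIT − I = $935,216.80.
Degree of total leverage = total CM / (EBIT − interest) = $3,753,136.80 / $935,216.80 = 4.0131.

4.01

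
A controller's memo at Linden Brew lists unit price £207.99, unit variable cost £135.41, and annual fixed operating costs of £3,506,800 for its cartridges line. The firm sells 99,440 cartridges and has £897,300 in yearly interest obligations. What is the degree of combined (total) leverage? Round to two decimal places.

2.57

At 99,440 units, contribution = 99,440 × £72.58 = £7,217,355.20.
Operating income = contribution − fixed costs = £7,217,355.20 − £3,506,800 = £3,710,555.20. Interest = £897,300.00.
DOL = £7,217,355.20 ÷ £3,710,555.20 = 1.9451; DFL = £3,710,555.20 ÷ £2,813,255.20 = 1.3190.
DCL = DOL × DFL = 1.9451 × 1.3190 = 2.5656.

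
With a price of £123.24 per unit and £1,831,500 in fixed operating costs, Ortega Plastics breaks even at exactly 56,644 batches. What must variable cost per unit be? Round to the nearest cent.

£90.91

Contribution per unit must be FC / Q = £1,831,500 / 56,644 = £32.3335.
Variable cost per unit = £123.24 − £32.3335 = £90.91.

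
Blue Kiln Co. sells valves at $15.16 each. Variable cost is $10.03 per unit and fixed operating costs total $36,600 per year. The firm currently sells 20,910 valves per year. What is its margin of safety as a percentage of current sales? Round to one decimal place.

Unit CM = price − variable cost = $15.16 − $10.03 = $5.13. Break-even units = $36,600 ÷ $5.13 = 7,134.50; break-even revenue = 7,134.50 × $15.16 = $108,159.06.
Current sales = 20,910 × $15.16 = $316,995.60.
Margin of safety = ($316,995.60 − $108,159.06) ÷ $316,995.60 = 65.9%.

65.9%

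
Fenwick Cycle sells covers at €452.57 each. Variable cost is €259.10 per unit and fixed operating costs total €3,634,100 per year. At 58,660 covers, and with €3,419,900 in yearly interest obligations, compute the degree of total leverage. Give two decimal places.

2.64

Total contribution margin = 58,660 × €193.47 = €11,348,950.20.
Operating income = contribution − fixed costs = €11,348,950.20 − €3,634,100 = €7,714,850.20. Interest = €3,419,900.00, so EBIT − I = €4,294,950.20.
Degree of total leverage = total CM / (EBIT − interest) = €11,348,950.20 / €4,294,950.20 = 2.6424.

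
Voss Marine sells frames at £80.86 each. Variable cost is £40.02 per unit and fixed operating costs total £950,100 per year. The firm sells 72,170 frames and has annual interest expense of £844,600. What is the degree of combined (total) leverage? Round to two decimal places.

Total contribution margin = 72,170 × £40.84 = £2,947,422.80.
Subtracting fixed costs: EBIT = £2,947,422.80 − £950,100 = £1,997,322.80. Interest = £844,600.00.
DOL = £2,947,422.80 ÷ £1,997,322.80 = 1.4757; DFL = £1,997,322.80 ÷ £1,152,722.80 = 1.7327.
Combined leverage = 1.4757 × 1.7327 = 2.5569.

2.56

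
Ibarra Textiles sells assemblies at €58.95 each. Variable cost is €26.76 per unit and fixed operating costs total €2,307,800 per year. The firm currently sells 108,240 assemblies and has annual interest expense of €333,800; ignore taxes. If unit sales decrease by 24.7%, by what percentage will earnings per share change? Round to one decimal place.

-102.1%

Total contribution margin = 108,240 × €32.19 = €3,484,245.60.
Operating income = contribution − fixed costs = €3,484,245.60 − €2,307,800 = €1,176,445.60.
Interest = €333,800.00, so EBIT − I = €842,645.60.
DCL = total CM / (EBIT − I) = €3,484,245.60 / €842,645.60 = 4.1349.
EPS therefore changes by 4.1349 × (-24.7%) = -102.1%.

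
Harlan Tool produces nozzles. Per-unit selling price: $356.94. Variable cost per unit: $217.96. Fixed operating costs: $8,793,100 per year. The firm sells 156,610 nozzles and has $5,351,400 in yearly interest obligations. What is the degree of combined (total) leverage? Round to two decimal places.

Total contribution margin = 156,610 × $138.98 = $21,765,657.80.
Operating income = contribution − fixed costs = $21,765,657.80 − $8,793,100 = $12,972,557.80. Interest = $5,351,400.00.
DOL = $21,765,657.80 ÷ $12,972,557.80 = 1.6778; DFL = $12,972,557.80 ÷ $7,621,157.80 = 1.7022.
DCL = DOL × DFL = 1.6778 × 1.7022 = 2.8560.

2.86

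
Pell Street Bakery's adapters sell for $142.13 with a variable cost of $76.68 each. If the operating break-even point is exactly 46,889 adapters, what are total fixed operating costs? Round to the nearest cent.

$3,068,885.05

Unit CM = price − variable cost = $142.13 − $76.68 = $65.45.
Fixed costs = break-even units × CM = 46,889 × $65.45 = $3,068,885.05.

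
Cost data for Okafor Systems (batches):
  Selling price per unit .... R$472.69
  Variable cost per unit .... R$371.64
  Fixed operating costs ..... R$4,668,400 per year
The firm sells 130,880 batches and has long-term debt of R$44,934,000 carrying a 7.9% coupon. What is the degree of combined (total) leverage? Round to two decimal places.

2.64

At 130,880 units, contribution = 130,880 × R$101.05 = R$13,225,424.00.
EBIT = R$13,225,424.00 − R$4,668,400 = R$8,557,024.00. Interest = R$3,549,786.00, so EBIT − I = R$5,007,238.00.
DCL = contribution ÷ (EBIT − I) = R$13,225,424.00 ÷ R$5,007,238.00 = 2.6413.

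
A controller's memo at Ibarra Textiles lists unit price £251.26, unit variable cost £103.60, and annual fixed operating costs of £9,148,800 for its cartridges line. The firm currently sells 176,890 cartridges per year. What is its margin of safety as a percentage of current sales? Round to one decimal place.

65.0%

Contribution margin per unit = £251.26 − £103.60 = £147.66. Break-even units = £9,148,800 ÷ £147.66 = 61,958.55; break-even revenue = 61,958.55 × £251.26 = £15,567,706.14.
Current sales = 176,890 × £251.26 = £44,445,381.40.
Margin of safety = (£44,445,381.40 − £15,567,706.14) ÷ £44,445,381.40 = 65.0%.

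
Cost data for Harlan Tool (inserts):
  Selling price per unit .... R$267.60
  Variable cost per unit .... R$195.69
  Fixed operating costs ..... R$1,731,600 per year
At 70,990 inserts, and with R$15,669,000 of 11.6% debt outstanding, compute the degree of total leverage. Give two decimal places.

3.28

At 70,990 units, contribution = 70,990 × R$71.91 = R$5,104,890.90.
EBIT = R$5,104,890.90 − R$1,731,600 = R$3,373,290.90. Interest = R$1,817,604.00.
DOL = R$5,104,890.90 ÷ R$3,373,290.90 = 1.5133; DFL = R$3,373,290.90 ÷ R$1,555,686.90 = 2.1684.
DCL = DOL × DFL = 1.5133 × 2.1684 = 3.2814.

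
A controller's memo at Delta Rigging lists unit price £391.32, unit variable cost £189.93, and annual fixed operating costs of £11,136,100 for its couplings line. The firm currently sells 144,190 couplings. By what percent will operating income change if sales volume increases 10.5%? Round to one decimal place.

Total contribution margin = 144,190 × £201.39 = £29,038,424.10.
Operating income = contribution − fixed costs = £29,038,424.10 − £11,136,100 = £17,902,324.10.
DOL = contribution ÷ EBIT = £29,038,424.10 ÷ £17,902,324.10 = 1.6220.
So EBIT moves 1.6220 × (+10.5%) = +17.0%.

+17.0%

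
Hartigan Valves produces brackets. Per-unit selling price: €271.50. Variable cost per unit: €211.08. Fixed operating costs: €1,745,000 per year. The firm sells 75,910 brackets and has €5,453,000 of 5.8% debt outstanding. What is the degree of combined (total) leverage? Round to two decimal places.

Total contribution margin = 75,910 × €60.42 = €4,586,482.20.
Subtracting fixed costs: EBIT = €4,586,482.20 − €1,745,000 = €2,841,482.20. Interest = €316,274.00, so EBIT − I = €2,525,208.20.
DCL = contribution ÷ (EBIT − I) = €4,586,482.20 ÷ €2,525,208.20 = 1.8163.

1.82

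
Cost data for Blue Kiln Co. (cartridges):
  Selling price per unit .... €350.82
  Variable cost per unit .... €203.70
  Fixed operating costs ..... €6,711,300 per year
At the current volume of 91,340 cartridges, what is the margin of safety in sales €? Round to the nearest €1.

Each unit contributes €350.82 − €203.70 = €147.12. Break-even units = €6,711,300 ÷ €147.12 = 45,617.86; break-even revenue = 45,617.86 × €350.82 = €16,003,658.69.
Actual sales revenue = 91,340 × €350.82 = €32,043,898.80.
Margin of safety = €32,043,898.80 − €16,003,658.69 = €16,040,240.

€16,040,240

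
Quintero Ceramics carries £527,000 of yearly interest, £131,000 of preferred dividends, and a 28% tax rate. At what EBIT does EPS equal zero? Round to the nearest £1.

Grossing the preferred dividend up to pre-tax terms: £131,000 / (1 − 0.28) = £181,944.44.
EPS = 0 when EBIT covers interest plus the pre-tax preferred burden: £527,000 + £181,944.44 = £708,944.44.

£708,944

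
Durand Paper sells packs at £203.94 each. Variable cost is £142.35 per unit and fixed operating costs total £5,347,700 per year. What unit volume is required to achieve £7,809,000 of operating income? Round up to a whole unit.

213,618 packs

Unit CM = price − variable cost = £203.94 − £142.35 = £61.59.
Units = (FC + target) / CM = (£5,347,700 + £7,809,000) / £61.59 = 213,617.47, so 213,618 packs.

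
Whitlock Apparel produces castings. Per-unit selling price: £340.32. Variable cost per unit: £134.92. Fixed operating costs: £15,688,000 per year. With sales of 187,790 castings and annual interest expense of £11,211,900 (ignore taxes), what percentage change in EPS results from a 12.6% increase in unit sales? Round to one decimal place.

+41.6%

At 187,790 units, contribution = 187,790 × £205.40 = £38,572,066.00.
Subtracting fixed costs: EBIT = £38,572,066.00 − £15,688,000 = £22,884,066.00.
After interest of £11,211,900.00, pre-tax earnings = £11,672,166.00.
DCL = total CM / (EBIT − I) = £38,572,066.00 / £11,672,166.00 = 3.3046.
EPS therefore changes by 3.3046 × (+12.6%) = +41.6%.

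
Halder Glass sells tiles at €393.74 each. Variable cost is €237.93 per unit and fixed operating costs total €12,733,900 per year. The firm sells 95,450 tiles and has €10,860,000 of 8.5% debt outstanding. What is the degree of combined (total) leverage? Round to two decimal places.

Total contribution margin = 95,450 × €155.81 = €14,872,064.50.
Operating income = contribution − fixed costs = €14,872,064.50 − €12,733,900 = €2,138,164.50. Interest = €923,100.00, so EBIT − I = €1,215,064.50.
Degree of total leverage = total CM / (EBIT − interest) = €14,872,064.50 / €1,215,064.50 = 12.2397.

12.24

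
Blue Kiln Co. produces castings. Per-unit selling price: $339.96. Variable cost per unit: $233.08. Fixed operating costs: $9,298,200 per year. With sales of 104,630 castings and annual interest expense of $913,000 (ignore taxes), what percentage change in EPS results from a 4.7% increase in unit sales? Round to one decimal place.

+54.1%

Total contribution margin = 104,630 × $106.88 = $11,182,854.40.
Subtracting fixed costs: EBIT = $11,182,854.40 − $9,298,200 = $1,884,654.40.
After interest of $913,000.00, pre-tax earnings = $971,654.40.
DCL = total CM / (EBIT − I) = $11,182,854.40 / $971,654.40 = 11.5091.
%ΔEPS = DCL × %ΔSales = 11.5091 × +4.7% = +54.1%.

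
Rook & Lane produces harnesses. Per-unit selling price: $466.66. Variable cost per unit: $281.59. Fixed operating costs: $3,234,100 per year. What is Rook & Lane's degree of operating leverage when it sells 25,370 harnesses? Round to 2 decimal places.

Total contribution margin = 25,370 × $185.07 = $4,695,225.90.
Subtracting fixed costs: EBIT = $4,695,225.90 − $3,234,100 = $1,461,125.90.
Degree of operating leverage = $4,695,225.90 / $1,461,125.90 = 3.2134.

3.21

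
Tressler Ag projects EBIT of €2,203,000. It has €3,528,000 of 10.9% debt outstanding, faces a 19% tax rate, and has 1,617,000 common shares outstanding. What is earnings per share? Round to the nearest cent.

Pre-tax income = €2,203,000 − €384,552.00 = €1,818,448.00.
After tax at 19%: net income = €1,818,448.00 × 0.81 = €1,472,942.88.
EPS = €1,472,942.88 ÷ 1,617,000 = €0.91.

€0.91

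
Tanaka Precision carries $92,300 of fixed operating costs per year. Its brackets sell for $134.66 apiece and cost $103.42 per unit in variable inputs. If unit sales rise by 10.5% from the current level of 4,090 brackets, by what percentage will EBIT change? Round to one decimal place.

+37.8%

At 4,090 units, contribution = 4,090 × $31.24 = $127,771.60.
EBIT = $127,771.60 − $92,300 = $35,471.60.
Degree of operating leverage = $127,771.60 / $35,471.60 = 3.6021.
Operating income changes by 3.6021 × +10.5% = +37.8%.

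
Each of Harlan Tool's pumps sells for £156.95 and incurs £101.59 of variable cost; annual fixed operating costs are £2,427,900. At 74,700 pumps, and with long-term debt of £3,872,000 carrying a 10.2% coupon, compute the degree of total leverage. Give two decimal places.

3.15

Contribution at this volume is 74,700 × £55.36 = £4,135,392.00.
EBIT = £4,135,392.00 − £2,427,900 = £1,707,492.00. Interest = £394,944.00.
DOL = £4,135,392.00 ÷ £1,707,492.00 = 2.4219; DFL = £1,707,492.00 ÷ £1,312,548.00 = 1.3009.
DCL = DOL × DFL = 2.4219 × 1.3009 = 3.1506.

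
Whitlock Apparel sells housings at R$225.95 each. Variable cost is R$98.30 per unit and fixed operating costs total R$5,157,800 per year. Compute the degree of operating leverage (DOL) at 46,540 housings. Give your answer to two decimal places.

Contribution at this volume is 46,540 × R$127.65 = R$5,940,831.00.
EBIT = R$5,940,831.00 − R$5,157,800 = R$783,031.00.
DOL = contribution ÷ EBIT = R$5,940,831.00 ÷ R$783,031.00 = 7.5870.

7.59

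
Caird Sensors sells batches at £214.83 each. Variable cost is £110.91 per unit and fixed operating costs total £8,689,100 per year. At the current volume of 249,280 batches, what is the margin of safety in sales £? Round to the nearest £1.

Contribution margin per unit = £214.83 − £110.91 = £103.92. Break-even units = £8,689,100 ÷ £103.92 = 83,613.36; break-even revenue = 83,613.36 × £214.83 = £17,962,657.36.
Actual sales revenue = 249,280 × £214.83 = £53,552,822.40.
Margin of safety = £53,552,822.40 − £17,962,657.36 = £35,590,165.

£35,590,165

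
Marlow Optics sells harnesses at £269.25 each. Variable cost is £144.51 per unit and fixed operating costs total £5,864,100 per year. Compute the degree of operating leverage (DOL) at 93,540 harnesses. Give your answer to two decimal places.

2.01

Total contribution margin = 93,540 × £124.74 = £11,668,179.60.
EBIT = £11,668,179.60 − £5,864,100 = £5,804,079.60.
Degree of operating leverage = £11,668,179.60 / £5,804,079.60 = 2.0103.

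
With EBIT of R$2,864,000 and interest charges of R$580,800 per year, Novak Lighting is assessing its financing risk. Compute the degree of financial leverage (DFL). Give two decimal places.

1.25

Annual interest charges come to R$580,800.00.
Degree of financial leverage = EBIT / (EBIT − interest) = R$2,864,000 / R$2,283,200.00 = 1.2544.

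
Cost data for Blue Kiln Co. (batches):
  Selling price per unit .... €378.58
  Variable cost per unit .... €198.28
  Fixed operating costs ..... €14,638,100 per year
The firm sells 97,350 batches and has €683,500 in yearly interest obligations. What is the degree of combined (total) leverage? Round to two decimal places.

Total contribution margin = 97,350 × €180.30 = €17,552,205.00.
EBIT = €17,552,205.00 − €14,638,100 = €2,914,105.00. Interest = €683,500.00.
DOL = €17,552,205.00 ÷ €2,914,105.00 = 6.0232; DFL = €2,914,105.00 ÷ €2,230,605.00 = 1.3064.
Combined leverage = 6.0232 × 1.3064 = 7.8687.

7.87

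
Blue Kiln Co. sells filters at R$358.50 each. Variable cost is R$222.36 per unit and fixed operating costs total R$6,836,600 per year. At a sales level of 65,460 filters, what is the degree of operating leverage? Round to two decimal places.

Total contribution margin = 65,460 × R$136.14 = R$8,911,724.40.
Operating income = contribution − fixed costs = R$8,911,724.40 − R$6,836,600 = R$2,075,124.40.
So DOL = total CM / EBIT = R$8,911,724.40 / R$2,075,124.40 = 4.2945.

4.29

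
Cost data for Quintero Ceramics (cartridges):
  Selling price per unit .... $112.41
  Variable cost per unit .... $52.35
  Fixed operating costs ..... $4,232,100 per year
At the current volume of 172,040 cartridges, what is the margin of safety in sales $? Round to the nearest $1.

Each unit contributes $112.41 − $52.35 = $60.06. Break-even units = $4,232,100 ÷ $60.06 = 70,464.54; break-even revenue = 70,464.54 × $112.41 = $7,920,918.43.
Current sales = 172,040 × $112.41 = $19,339,016.40.
Margin of safety = $19,339,016.40 − $7,920,918.43 = $11,418,098.

$11,418,098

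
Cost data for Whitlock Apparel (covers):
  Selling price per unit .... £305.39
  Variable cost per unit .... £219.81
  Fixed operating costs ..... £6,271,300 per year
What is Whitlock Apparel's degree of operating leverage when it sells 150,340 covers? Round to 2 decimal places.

1.95

At 150,340 units, contribution = 150,340 × £85.58 = £12,866,097.20.
EBIT = £12,866,097.20 − £6,271,300 = £6,594,797.20.
DOL = contribution ÷ EBIT = £12,866,097.20 ÷ £6,594,797.20 = 1.9509.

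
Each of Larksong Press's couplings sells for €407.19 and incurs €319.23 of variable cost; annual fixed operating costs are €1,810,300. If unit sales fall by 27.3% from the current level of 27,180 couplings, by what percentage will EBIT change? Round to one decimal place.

Contribution at this volume is 27,180 × €87.96 = €2,390,752.80.
EBIT = €2,390,752.80 − €1,810,300 = €580,452.80.
DOL = contribution ÷ EBIT = €2,390,752.80 ÷ €580,452.80 = 4.1188.
%ΔEBIT = DOL × %ΔSales = 4.1188 × -27.3% = -112.4%.

-112.4%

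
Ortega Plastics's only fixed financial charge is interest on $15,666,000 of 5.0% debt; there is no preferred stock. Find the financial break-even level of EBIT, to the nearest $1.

$783,300

Annual interest = 5.0% × $15,666,000 = $783,300.00.
With no preferred dividends, EPS = 0 when EBIT exactly covers interest, so the financial break-even EBIT is $783,300.00.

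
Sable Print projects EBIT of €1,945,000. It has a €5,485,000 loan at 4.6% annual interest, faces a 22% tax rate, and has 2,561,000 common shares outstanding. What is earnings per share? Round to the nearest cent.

€0.52

Interest = €252,310.00, so EBT = €1,945,000 − €252,310.00 = €1,692,690.00.
After tax at 22%: net income = €1,692,690.00 × 0.78 = €1,320,298.20.
EPS = €1,320,298.20 ÷ 2,561,000 = €0.52.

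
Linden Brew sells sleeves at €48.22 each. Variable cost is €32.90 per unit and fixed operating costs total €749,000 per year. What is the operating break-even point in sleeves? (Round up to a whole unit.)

48,891 sleeves

Contribution margin per unit = €48.22 − €32.90 = €15.32.
Units to break even: €749,000 ÷ €15.32 = 48,890.34, rounded up to 48,891.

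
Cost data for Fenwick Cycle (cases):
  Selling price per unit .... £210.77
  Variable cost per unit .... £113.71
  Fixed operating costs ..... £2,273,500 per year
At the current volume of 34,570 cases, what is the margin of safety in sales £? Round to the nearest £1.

£2,349,315

Unit CM = price − variable cost = £210.77 − £113.71 = £97.06. Break-even units = £2,273,500 ÷ £97.06 = 23,423.66; break-even revenue = 23,423.66 × £210.77 = £4,937,003.86.
Actual sales revenue = 34,570 × £210.77 = £7,286,318.90.
Margin of safety = £7,286,318.90 − £4,937,003.86 = £2,349,315.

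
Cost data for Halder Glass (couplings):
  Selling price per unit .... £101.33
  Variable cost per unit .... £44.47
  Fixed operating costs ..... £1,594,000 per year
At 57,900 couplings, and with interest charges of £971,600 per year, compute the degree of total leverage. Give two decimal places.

Contribution at this volume is 57,900 × £56.86 = £3,292,194.00.
EBIT = £3,292,194.00 − £1,594,000 = £1,698,194.00. Interest = £971,600.00.
DOL = £3,292,194.00 ÷ £1,698,194.00 = 1.9386; DFL = £1,698,194.00 ÷ £726,594.00 = 2.3372.
Combined leverage = 1.9386 × 2.3372 = 4.5309.

4.53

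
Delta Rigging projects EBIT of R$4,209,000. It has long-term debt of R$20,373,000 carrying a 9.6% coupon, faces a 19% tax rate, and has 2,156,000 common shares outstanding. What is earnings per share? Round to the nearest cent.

Pre-tax income = R$4,209,000 − R$1,955,808.00 = R$2,253,192.00.
Net income = R$2,253,192.00 × (1 − 0.19) = R$1,825,085.52.
Per share: R$1,825,085.52 / 2,156,000 shares = R$0.85.

R$0.85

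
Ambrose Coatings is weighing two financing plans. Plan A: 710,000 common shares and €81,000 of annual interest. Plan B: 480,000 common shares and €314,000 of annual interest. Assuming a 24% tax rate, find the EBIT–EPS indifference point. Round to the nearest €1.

€800,261

At indifference, (EBIT − 81,000)(1 − t)/710,000 = (EBIT − 314,000)(1 − t)/480,000.
Cancelling (1 − t) and cross-multiplying: 480,000·(EBIT − 81,000) = 710,000·(EBIT − 314,000).
Solving, EBIT = (314,000·710,000 − 81,000·480,000) / (710,000 − 480,000) = 184,060,000,000 / 230,000 = 800,260.87.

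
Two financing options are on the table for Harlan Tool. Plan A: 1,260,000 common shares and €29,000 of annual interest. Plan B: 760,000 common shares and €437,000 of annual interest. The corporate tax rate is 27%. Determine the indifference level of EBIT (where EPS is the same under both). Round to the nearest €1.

Set EPS_A = EPS_B: (EBIT − €29,000)(1 − 0.27) ÷ 1,260,000 = (EBIT − €437,000)(1 − 0.27) ÷ 760,000.
Cancelling (1 − t) and cross-multiplying: 760,000·(EBIT − 29,000) = 1,260,000·(EBIT − 437,000).
Solving, EBIT = (437,000·1,260,000 − 29,000·760,000) / (1,260,000 − 760,000) = 528,580,000,000 / 500,000 = 1,057,160.00.

€1,057,160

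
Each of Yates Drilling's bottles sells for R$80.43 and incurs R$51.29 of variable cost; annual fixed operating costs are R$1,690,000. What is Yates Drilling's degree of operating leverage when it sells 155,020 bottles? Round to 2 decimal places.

Total contribution margin = 155,020 × R$29.14 = R$4,517,282.80.
Subtracting fixed costs: EBIT = R$4,517,282.80 − R$1,690,000 = R$2,827,282.80.
So DOL = total CM / EBIT = R$4,517,282.80 / R$2,827,282.80 = 1.5977.

1.60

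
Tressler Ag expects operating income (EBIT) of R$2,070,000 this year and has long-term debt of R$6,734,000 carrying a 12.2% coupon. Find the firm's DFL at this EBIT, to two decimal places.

Annual interest charges come to R$821,548.00.
DFL = EBIT ÷ (EBIT − I) = R$2,070,000 ÷ (R$2,070,000 − R$821,548.00) = R$2,070,000 ÷ R$1,248,452.00 = 1.6581.

1.66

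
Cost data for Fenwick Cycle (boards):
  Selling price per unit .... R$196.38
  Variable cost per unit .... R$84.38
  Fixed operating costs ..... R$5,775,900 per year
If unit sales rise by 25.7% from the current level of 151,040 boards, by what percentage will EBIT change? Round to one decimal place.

Contribution at this volume is 151,040 × R$112.00 = R$16,916,480.00.
Operating income = contribution − fixed costs = R$16,916,480.00 − R$5,775,900 = R$11,140,580.00.
DOL = contribution ÷ EBIT = R$16,916,480.00 ÷ R$11,140,580.00 = 1.5185.
%ΔEBIT = DOL × %ΔSales = 1.5185 × +25.7% = +39.0%.

+39.0%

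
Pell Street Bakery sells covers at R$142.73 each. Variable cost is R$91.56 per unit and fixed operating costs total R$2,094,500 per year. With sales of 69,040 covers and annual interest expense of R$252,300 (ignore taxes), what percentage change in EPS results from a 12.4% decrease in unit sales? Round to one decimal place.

At 69,040 units, contribution = 69,040 × R$51.17 = R$3,532,776.80.
EBIT = R$3,532,776.80 − R$2,094,500 = R$1,438,276.80.
After interest of R$252,300.00, pre-tax earnings = R$1,185,976.80.
Degree of combined leverage = contribution ÷ (EBIT − I) = R$3,532,776.80 ÷ R$1,185,976.80 = 2.9788.
%ΔEPS = DCL × %ΔSales = 2.9788 × -12.4% = -36.9%.

-36.9%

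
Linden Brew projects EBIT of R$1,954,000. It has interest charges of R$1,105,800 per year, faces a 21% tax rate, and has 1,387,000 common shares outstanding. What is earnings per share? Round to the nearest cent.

Pre-tax income = R$1,954,000 − R$1,105,800.00 = R$848,200.00.
Net income = R$848,200.00 × (1 − 0.21) = R$670,078.00.
EPS = R$670,078.00 ÷ 1,387,000 = R$0.48.

R$0.48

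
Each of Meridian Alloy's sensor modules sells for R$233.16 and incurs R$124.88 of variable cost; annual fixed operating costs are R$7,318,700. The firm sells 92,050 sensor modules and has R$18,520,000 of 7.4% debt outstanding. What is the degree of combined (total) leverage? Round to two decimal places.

Total contribution margin = 92,050 × R$108.28 = R$9,967,174.00.
Operating income = contribution − fixed costs = R$9,967,174.00 − R$7,318,700 = R$2,648,474.00. Interest = R$1,370,480.00, so EBIT − I = R$1,277,994.00.
Degree of total leverage = total CM / (EBIT − interest) = R$9,967,174.00 / R$1,277,994.00 = 7.7991.

7.80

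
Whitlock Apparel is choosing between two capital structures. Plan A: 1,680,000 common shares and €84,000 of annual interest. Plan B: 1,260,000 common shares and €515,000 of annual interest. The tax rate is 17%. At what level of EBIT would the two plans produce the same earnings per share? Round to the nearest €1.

€1,808,000

Set EPS_A = EPS_B: (EBIT − €84,000)(1 − 0.17) ÷ 1,680,000 = (EBIT − €515,000)(1 − 0.17) ÷ 1,260,000.
Cancelling (1 − t) and cross-multiplying: 1,260,000·(EBIT − 84,000) = 1,680,000·(EBIT − 515,000).
Solving, EBIT = (515,000·1,680,000 − 84,000·1,260,000) / (1,680,000 − 1,260,000) = 759,360,000,000 / 420,000 = 1,808,000.00.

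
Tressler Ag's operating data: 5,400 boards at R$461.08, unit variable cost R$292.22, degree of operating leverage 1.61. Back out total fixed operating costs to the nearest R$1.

R$345,481

Contribution at this volume is 5,400 × R$168.86 = R$911,844.00.
Since DOL = CM ÷ EBIT, EBIT = R$911,844.00 ÷ 1.61 = R$566,362.73.
Fixed costs = CM − EBIT = R$911,844.00 − R$566,362.73 = R$345,481.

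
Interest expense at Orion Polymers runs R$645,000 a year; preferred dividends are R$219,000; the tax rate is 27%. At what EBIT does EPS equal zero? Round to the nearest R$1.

R$945,000

Grossing the preferred dividend up to pre-tax terms: R$219,000 / (1 − 0.27) = R$300,000.00.
Financial break-even EBIT = interest + D_p ÷ (1 − t) = R$645,000 + R$300,000.00 = R$945,000.00.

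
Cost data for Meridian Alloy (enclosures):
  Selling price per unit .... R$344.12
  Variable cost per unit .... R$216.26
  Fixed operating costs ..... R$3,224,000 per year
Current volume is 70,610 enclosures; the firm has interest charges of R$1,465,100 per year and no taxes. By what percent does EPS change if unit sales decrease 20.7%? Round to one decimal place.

Contribution at this volume is 70,610 × R$127.86 = R$9,028,194.60.
Subtracting fixed costs: EBIT = R$9,028,194.60 − R$3,224,000 = R$5,804,194.60.
After interest of R$1,465,100.00, pre-tax earnings = R$4,339,094.60.
DCL = total CM / (EBIT − I) = R$9,028,194.60 / R$4,339,094.60 = 2.0807.
%ΔEPS = DCL × %ΔSales = 2.0807 × -20.7% = -43.1%.

-43.1%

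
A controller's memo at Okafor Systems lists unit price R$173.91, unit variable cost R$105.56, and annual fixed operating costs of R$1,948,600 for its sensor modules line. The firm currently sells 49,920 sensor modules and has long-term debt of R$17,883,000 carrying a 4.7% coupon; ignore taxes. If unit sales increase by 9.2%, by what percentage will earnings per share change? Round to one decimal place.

+50.4%

Contribution at this volume is 49,920 × R$68.35 = R$3,412,032.00.
Subtracting fixed costs: EBIT = R$3,412,032.00 − R$1,948,600 = R$1,463,432.00.
Interest = R$840,501.00, so EBIT − I = R$622,931.00.
DCL = total CM / (EBIT − I) = R$3,412,032.00 / R$622,931.00 = 5.4774.
EPS therefore changes by 5.4774 × (+9.2%) = +50.4%.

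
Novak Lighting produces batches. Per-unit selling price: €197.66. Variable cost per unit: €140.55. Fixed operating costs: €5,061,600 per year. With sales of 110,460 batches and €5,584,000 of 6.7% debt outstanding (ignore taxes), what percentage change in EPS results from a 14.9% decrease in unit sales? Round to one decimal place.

Total contribution margin = 110,460 × €57.11 = €6,308,370.60.
EBIT = €6,308,370.60 − €5,061,600 = €1,246,770.60.
After interest of €374,128.00, pre-tax earnings = €872,642.60.
Degree of combined leverage = contribution ÷ (EBIT − I) = €6,308,370.60 ÷ €872,642.60 = 7.2290.
%ΔEPS = DCL × %ΔSales = 7.2290 × -14.9% = -107.7%.

-107.7%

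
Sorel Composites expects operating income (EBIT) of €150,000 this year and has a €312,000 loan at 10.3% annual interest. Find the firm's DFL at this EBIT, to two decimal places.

Interest = €32,136.00.
Degree of financial leverage = EBIT / (EBIT − interest) = €150,000 / €117,864.00 = 1.2727.

1.27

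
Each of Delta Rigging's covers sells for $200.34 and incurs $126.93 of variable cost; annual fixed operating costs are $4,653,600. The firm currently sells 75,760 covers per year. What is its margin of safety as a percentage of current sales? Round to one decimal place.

Contribution margin per unit = $200.34 − $126.93 = $73.41. Break-even units = $4,653,600 ÷ $73.41 = 63,391.91; break-even revenue = 63,391.91 × $200.34 = $12,699,934.94.
Actual sales revenue = 75,760 × $200.34 = $15,177,758.40.
Margin of safety = ($15,177,758.40 − $12,699,934.94) ÷ $15,177,758.40 = 16.3%.

16.3%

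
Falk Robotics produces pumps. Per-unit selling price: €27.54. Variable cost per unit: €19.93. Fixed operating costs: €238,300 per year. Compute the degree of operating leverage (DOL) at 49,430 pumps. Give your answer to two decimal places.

At 49,430 units, contribution = 49,430 × €7.61 = €376,162.30.
EBIT = €376,162.30 − €238,300 = €137,862.30.
Degree of operating leverage = €376,162.30 / €137,862.30 = 2.7285.

2.73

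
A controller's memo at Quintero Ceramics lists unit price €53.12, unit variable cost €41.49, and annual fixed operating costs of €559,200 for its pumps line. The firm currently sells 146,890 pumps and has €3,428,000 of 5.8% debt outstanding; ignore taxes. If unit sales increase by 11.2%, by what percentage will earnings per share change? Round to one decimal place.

Total contribution margin = 146,890 × €11.63 = €1,708,330.70.
Operating income = contribution − fixed costs = €1,708,330.70 − €559,200 = €1,149,130.70.
After interest of €198,824.00, pre-tax earnings = €950,306.70.
Degree of combined leverage = contribution ÷ (EBIT − I) = €1,708,330.70 ÷ €950,306.70 = 1.7977.
%ΔEPS = DCL × %ΔSales = 1.7977 × +11.2% = +20.1%.

+20.1%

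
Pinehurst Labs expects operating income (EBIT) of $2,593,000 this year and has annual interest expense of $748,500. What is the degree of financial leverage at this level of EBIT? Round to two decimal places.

1.41

Annual interest charges come to $748,500.00.
DFL = EBIT ÷ (EBIT − I) = $2,593,000 ÷ ($2,593,000 − $748,500.00) = $2,593,000 ÷ $1,844,500.00 = 1.4058.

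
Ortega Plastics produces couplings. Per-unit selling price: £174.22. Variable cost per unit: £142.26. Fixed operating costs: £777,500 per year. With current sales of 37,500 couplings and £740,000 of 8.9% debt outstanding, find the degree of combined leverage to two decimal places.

3.37

Total contribution margin = 37,500 × £31.96 = £1,198,500.00.
Subtracting fixed costs: EBIT = £1,198,500.00 − £777,500 = £421,000.00. Interest = £65,860.00.
DOL = £1,198,500.00 ÷ £421,000.00 = 2.8468; DFL = £421,000.00 ÷ £355,140.00 = 1.1854.
Combined leverage = 2.8468 × 1.1854 = 3.3746.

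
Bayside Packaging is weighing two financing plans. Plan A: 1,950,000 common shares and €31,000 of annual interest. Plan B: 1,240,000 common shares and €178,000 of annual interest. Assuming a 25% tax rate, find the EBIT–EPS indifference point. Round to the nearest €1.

Set EPS_A = EPS_B: (EBIT − €31,000)(1 − 0.25) ÷ 1,950,000 = (EBIT − €178,000)(1 − 0.25) ÷ 1,240,000.
Cancelling (1 − t) and cross-multiplying: 1,240,000·(EBIT − 31,000) = 1,950,000·(EBIT − 178,000).
EBIT × (1,950,000 − 1,240,000) = 178,000 × 1,950,000 − 31,000 × 1,240,000 = 308,660,000,000, so EBIT = 308,660,000,000 ÷ 710,000 = 434,732.39.

€434,732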